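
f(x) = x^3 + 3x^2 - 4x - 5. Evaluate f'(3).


Differentiate f(x) = x^3 + 3x^2 - 4x - 5 term by term:
f'(x) = 3x^2 + 6x - 4
Substitute x = 3:
f'(3) = 3 * 3^2 + 6 * 3 - 4
= 27 + 18 - 4
= 41

41


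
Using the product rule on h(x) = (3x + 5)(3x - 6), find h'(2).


Let u(x) = 3x + 5 and v(x) = 3x - 6
u'(x) = 3
v'(x) = 3
Product rule: h'(x) = u'(x)*v(x) + u(x)*v'(x)
= 3 * (3x - 6) + (3x + 5) * 3
At x = 2:
u(2) = 3 * 2 + 5 = 11
v(2) = 3 * 2 - 6 = 0
h'(2) = 3 * 0 + 11 * 3
= 0 + 33
= 33

33


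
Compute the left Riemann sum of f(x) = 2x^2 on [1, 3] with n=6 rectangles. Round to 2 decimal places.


Left Riemann sum uses left endpoints of each subinterval.
Interval: [1, 3], n = 6
dx = (3 - 1) / 6 = 1/3
Left endpoints: [1, 4/3, 5/3, 2, 7/3, 8/3]
f values: [2, 32/9, 50/9, 8, 98/9, 128/9]
Sum = dx * (sum of f values)
= 1/3 * 398/9
= 398/27 ≈ 14.74

14.74


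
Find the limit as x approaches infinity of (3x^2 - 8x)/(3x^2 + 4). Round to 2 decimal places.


For limits at infinity with equal-degree polynomials,
we compare leading coefficients.
Numerator leading term: 3x^2
Denominator leading term: 3x^2
Divide both by x^2:
lim = (3 - 8/x) / (3 + 4/x^2)
As x -> infinity, the 1/x and 1/x^2 terms vanish:
= 3/3 = 1 = 1.00

1.00


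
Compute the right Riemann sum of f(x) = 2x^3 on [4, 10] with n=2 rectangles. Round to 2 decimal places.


Right Riemann sum uses right endpoints of each subinterval.
Interval: [4, 10], n = 2
dx = (10 - 4) / 2 = 3
Right endpoints: [7, 10]
f values: [686, 2000]
Sum = dx * (sum of f values)
= 3 * 2686
= 8058 = 8058.00

8058.00


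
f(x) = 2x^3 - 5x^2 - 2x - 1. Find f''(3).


First derivative:
f'(x) = 6x^2 - 10x - 2
Second derivative:
f''(x) = 12x - 10
Substitute x = 3:
f''(3) = 12 * 3 - 10
= 36 - 10
= 26

26


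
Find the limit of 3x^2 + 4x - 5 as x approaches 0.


Since polynomials are continuous, we use direct substitution.
lim(x->0) of 3x^2 + 4x - 5
= 3 * 0^2 + 4 * 0 - 5
= 0 + 0 - 5
= -5

-5


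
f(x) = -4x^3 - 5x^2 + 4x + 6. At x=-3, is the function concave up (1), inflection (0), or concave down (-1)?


Concavity is determined by the sign of f''(x).
f(x) = -4x^3 - 5x^2 + 4x + 6
f'(x) = -12x^2 - 10x + 4
f''(x) = -24x - 10
f''(-3) = -24 * (-3) - 10
= 72 - 10
= 62
Since f''(-3) > 0, the function is concave up (1)

1


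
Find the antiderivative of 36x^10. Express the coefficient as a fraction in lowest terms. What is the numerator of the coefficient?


Apply the power rule for integration:
integral of ax^n dx = a/(n+1) * x^(n+1) + C
integral of 36x^10 dx
= 36/11 * x^11 + C
The coefficient in lowest terms is 36/11, and its numerator is 36

36


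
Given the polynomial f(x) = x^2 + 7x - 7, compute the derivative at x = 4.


Differentiate term by term using power and sum rules:
f(x) = x^2 + 7x - 7
f'(x) = 2x + 7
Substitute x = 4:
f'(4) = 2 * 4 + 7
= 8 + 7
= 15

15


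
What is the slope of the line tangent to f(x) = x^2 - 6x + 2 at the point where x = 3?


The slope of the tangent line equals f'(x) at the point.
f(x) = x^2 - 6x + 2
f'(x) = 2x - 6
At x = 3:
f'(3) = 2 * 3 - 6
= 6 - 6
= 0

0


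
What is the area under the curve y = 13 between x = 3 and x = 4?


The area under a constant function y = 13 is a rectangle.
Width = 4 - 3 = 1
Height = 13
Area = width * height
= 1 * 13
= 13

13


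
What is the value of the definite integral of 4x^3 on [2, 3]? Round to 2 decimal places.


Find the antiderivative of 4x^3:
F(x) = 4/4 * x^4
Apply the Fundamental Theorem of Calculus:
F(3) - F(2)
= 4/4 * 3^4 - 4/4 * 2^4
= 4/4 * (81 - 16)
= 4/4 * 65
= 65 = 65.00

65.00


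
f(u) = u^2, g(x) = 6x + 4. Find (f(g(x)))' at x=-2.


Using the chain rule: (f(g(x)))' = f'(g(x)) * g'(x)
First, find g(-2):
g(-2) = 6 * (-2) + 4 = -8
Next, f'(u) = 2u
And g'(x) = 6
So f'(g(-2)) * g'(-2)
= 2 * (-8) * 6
= -96

-96


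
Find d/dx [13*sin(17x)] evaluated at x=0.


Apply the chain rule to differentiate 13*sin(17x):
d/dx [13*sin(17x)]
= 13 * cos(17x) * d/dx(17x)
= 13 * 17 * cos(17x)
= 221 * cos(17x)
Evaluate at x = 0:
= 221 * cos(0)
= 221 * 1
= 221

221


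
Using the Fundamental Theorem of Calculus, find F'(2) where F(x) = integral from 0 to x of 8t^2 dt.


By the Fundamental Theorem of Calculus (Part 1):
If F(x) = integral from 0 to x of f(t) dt, then F'(x) = f(x)
Here f(t) = 8t^2
So F'(x) = 8x^2
Evaluate at x = 2:
F'(2) = 8 * 2^2
= 8 * 4
= 32

32


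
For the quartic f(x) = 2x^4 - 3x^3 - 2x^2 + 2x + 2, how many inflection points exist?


Inflection points occur where f''(x) = 0 and concavity changes.
f(x) = 2x^4 - 3x^3 - 2x^2 + 2x + 2
f'(x) = 8x^3 - 9x^2 - 4x + 2
f''(x) = 24x^2 - 18x - 4
This is a quadratic in x. Use the discriminant to count real roots.
Discriminant = (-18)^2 - 4 * 24 * (-4)
= 324 - (-384)
= 708
Since discriminant > 0, f''(x) = 0 has 2 distinct real solutions.
A quadratic with two distinct real roots changes sign at each root, so concavity changes at both.
Number of inflection points: 2

2


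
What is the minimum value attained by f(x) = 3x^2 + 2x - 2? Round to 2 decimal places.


For a quadratic f(x) = ax^2 + bx + c with a > 0, the minimum is at the vertex.
Vertex x-coordinate: x = -b/(2a)
x = -(2) / (2 * 3)
x = -2/6 = -1/3
Substitute back to find the minimum value:
f(-1/3) = 3 * (-1/3)^2 + 2 * (-1/3) - 2
= 1/3 - 2/3 - 2
= -7/3 ≈ -2.33

-2.33


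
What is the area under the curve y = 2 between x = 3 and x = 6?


The area under a constant function y = 2 is a rectangle.
Width = 6 - 3 = 3
Height = 2
Area = width * height
= 3 * 2
= 6

6


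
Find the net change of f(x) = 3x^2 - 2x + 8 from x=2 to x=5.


Net change = f(b) - f(a)
f(x) = 3x^2 - 2x + 8
Compute f(5):
f(5) = 3 * 5^2 - 2 * 5 + 8
= 75 - 10 + 8
= 73
Compute f(2):
f(2) = 3 * 2^2 - 2 * 2 + 8
= 12 - 4 + 8
= 16
Net change = 73 - 16 = 57

57


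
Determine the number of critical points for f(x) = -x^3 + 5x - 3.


Find where f'(x) = 0:
f(x) = -x^3 + 5x - 3
f'(x) = -3x^2 + 5
This is a quadratic in x. Use the discriminant to count real roots.
Discriminant = (0)^2 - 4 * (-3) * 5
= 0 - (-60)
= 60
Since discriminant > 0, f'(x) = 0 has 2 real solutions.
Number of critical points: 2

2


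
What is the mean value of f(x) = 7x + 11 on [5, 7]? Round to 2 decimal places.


Average value = 1/(b-a) * integral from a to b of f(x) dx
First compute the integral of 7x + 11:
F(x) = (7/2)x^2 + 11x
F(7) = 7/2 * 49 + 11 * 7 = 497/2
F(5) = 7/2 * 25 + 11 * 5 = 285/2
Integral = 497/2 - 285/2 = 106
Average = 106 / (7 - 5) = 106 / 2
= 53 = 53.00

53.00


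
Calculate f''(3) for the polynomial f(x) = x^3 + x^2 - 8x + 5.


First derivative:
f'(x) = 3x^2 + 2x - 8
Second derivative:
f''(x) = 6x + 2
Substitute x = 3:
f''(3) = 6 * 3 + 2
= 18 + 2
= 20

20


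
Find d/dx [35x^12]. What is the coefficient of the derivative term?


We apply the power rule: d/dx [ax^n] = a*n * x^(n-1)
d/dx [35x^12]
= 35 * 12 * x^(12-1)
= 420x^11
The coefficient is 420

420


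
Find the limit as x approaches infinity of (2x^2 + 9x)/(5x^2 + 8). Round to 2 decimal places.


For limits at infinity with equal-degree polynomials,
we compare leading coefficients.
Numerator leading term: 2x^2
Denominator leading term: 5x^2
Divide both by x^2:
lim = (2 + 9/x) / (5 + 8/x^2)
As x -> infinity, the 1/x and 1/x^2 terms vanish:
= 2/5 = 0.40

0.40


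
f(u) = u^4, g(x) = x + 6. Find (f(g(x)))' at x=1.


Using the chain rule: (f(g(x)))' = f'(g(x)) * g'(x)
First, find g(1):
g(1) = 1 * 1 + 6 = 7
Next, f'(u) = 4u^3
And g'(x) = 1
So f'(g(1)) * g'(1)
= 4 * 7^3 * 1
= 4 * 343 * 1
= 1372

1372


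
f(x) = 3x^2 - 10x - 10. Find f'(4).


Differentiate term by term using power and sum rules:
f(x) = 3x^2 - 10x - 10
f'(x) = 6x - 10
Substitute x = 4:
f'(4) = 6 * 4 - 10
= 24 - 10
= 14

14


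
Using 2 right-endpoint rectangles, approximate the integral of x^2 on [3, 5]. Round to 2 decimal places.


Right Riemann sum uses right endpoints of each subinterval.
Interval: [3, 5], n = 2
dx = (5 - 3) / 2 = 1
Right endpoints: [4, 5]
f values: [16, 25]
Sum = dx * (sum of f values)
= 1 * 41
= 41 = 41.00

41.00


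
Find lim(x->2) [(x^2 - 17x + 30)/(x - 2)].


Direct substitution gives 0/0, so we factor the numerator.
Factor: (x^2 - 17x + 30) = (x - 2)(x - 15)
Cancel the common factor (x - 2):
(x^2 - 17x + 30)/(x - 2) = (x - 15)
Now substitute x = 2:
= (2) - (15) = -13

-13


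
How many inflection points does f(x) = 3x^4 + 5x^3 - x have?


Inflection points occur where f''(x) = 0 and concavity changes.
f(x) = 3x^4 + 5x^3 - x
f'(x) = 12x^3 + 15x^2 - 1
f''(x) = 36x^2 + 30x
This is a quadratic in x. Use the discriminant to count real roots.
Discriminant = (30)^2 - 4 * 36 * 0
= 900 - 0
= 900
Since discriminant > 0, f''(x) = 0 has 2 distinct real solutions.
A quadratic with two distinct real roots changes sign at each root, so concavity changes at both.
Number of inflection points: 2

2


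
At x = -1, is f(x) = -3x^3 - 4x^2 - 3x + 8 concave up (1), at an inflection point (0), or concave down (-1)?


Concavity is determined by the sign of f''(x).
f(x) = -3x^3 - 4x^2 - 3x + 8
f'(x) = -9x^2 - 8x - 3
f''(x) = -18x - 8
f''(-1) = -18 * (-1) - 8
= 18 - 8
= 10
Since f''(-1) > 0, the function is concave up (1)

1


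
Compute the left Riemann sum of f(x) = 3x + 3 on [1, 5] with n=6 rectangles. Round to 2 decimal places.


Left Riemann sum uses left endpoints of each subinterval.
Interval: [1, 5], n = 6
dx = (5 - 1) / 6 = 2/3
Left endpoints: [1, 5/3, 7/3, 3, 11/3, 13/3]
f values: [6, 8, 10, 12, 14, 16]
Sum = dx * (sum of f values)
= 2/3 * 66
= 44 = 44.00

44.00


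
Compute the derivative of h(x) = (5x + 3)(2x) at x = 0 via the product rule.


Let u(x) = 5x + 3 and v(x) = 2x
u'(x) = 5
v'(x) = 2
Product rule: h'(x) = u'(x)*v(x) + u(x)*v'(x)
= 5 * (2x) + (5x + 3) * 2
At x = 0:
u(0) = 5 * 0 + 3 = 3
v(0) = 2 * 0 + 0 = 0
h'(0) = 5 * 0 + 3 * 2
= 0 + 6
= 6

6


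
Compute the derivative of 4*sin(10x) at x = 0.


Apply the chain rule to differentiate 4*sin(10x):
d/dx [4*sin(10x)]
= 4 * cos(10x) * d/dx(10x)
= 4 * 10 * cos(10x)
= 40 * cos(10x)
Evaluate at x = 0:
= 40 * cos(0)
= 40 * 1
= 40

40


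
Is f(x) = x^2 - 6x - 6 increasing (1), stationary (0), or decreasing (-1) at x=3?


Compute f'(x) to determine behavior:
f'(x) = 2x - 6
f'(3) = 2 * 3 - 6
= 6 - 6
= 0
Since f'(3) = 0, the function is stationary (0)

0


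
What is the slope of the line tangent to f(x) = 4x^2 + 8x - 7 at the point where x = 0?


The slope of the tangent line equals f'(x) at the point.
f(x) = 4x^2 + 8x - 7
f'(x) = 8x + 8
At x = 0:
f'(0) = 8 * 0 + 8
= 0 + 8
= 8

8


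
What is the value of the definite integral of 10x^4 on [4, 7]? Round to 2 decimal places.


Find the antiderivative of 10x^4:
F(x) = 10/5 * x^5
Apply the Fundamental Theorem of Calculus:
F(7) - F(4)
= 10/5 * 7^5 - 10/5 * 4^5
= 10/5 * (16807 - 1024)
= 10/5 * 15783
= 31566 = 31566.00

31566.00


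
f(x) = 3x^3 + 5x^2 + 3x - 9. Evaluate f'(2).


Differentiate f(x) = 3x^3 + 5x^2 + 3x - 9 term by term:
f'(x) = 9x^2 + 10x + 3
Substitute x = 2:
f'(2) = 9 * 2^2 + 10 * 2 + 3
= 36 + 20 + 3
= 59

59


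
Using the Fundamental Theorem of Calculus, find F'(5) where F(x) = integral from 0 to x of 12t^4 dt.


By the Fundamental Theorem of Calculus (Part 1):
If F(x) = integral from 0 to x of f(t) dt, then F'(x) = f(x)
Here f(t) = 12t^4
So F'(x) = 12x^4
Evaluate at x = 5:
F'(5) = 12 * 5^4
= 12 * 625
= 7500

7500


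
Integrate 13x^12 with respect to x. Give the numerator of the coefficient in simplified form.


Apply the power rule for integration:
integral of ax^n dx = a/(n+1) * x^(n+1) + C
integral of 13x^12 dx
= 13/13 * x^13 + C
= 1 * x^13 + C
The coefficient in lowest terms is 1 = 1/1, so its numerator is 1

1


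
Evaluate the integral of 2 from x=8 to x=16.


The integral of a constant k over [a, b] equals k * (b - a).
integral from 8 to 16 of 2 dx
= 2 * (16 - 8)
= 2 * 8
= 16

16


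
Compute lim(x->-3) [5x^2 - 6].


Since polynomials are continuous, we use direct substitution.
lim(x->-3) of 5x^2 - 6
= 5 * (-3)^2 + 0 * (-3) - 6
= 45 + 0 - 6
= 39

39


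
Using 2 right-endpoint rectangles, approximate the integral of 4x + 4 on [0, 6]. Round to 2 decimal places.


Right Riemann sum uses right endpoints of each subinterval.
Interval: [0, 6], n = 2
dx = (6 - 0) / 2 = 3
Right endpoints: [3, 6]
f values: [16, 28]
Sum = dx * (sum of f values)
= 3 * 44
= 132 = 132.00

132.00


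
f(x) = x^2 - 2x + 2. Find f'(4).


Differentiate term by term using power and sum rules:
f(x) = x^2 - 2x + 2
f'(x) = 2x - 2
Substitute x = 4:
f'(4) = 2 * 4 - 2
= 8 - 2
= 6

6


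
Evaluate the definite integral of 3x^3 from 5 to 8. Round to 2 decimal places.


Find the antiderivative of 3x^3:
F(x) = 3/4 * x^4
Apply the Fundamental Theorem of Calculus:
F(8) - F(5)
= 3/4 * 8^4 - 3/4 * 5^4
= 3/4 * (4096 - 625)
= 3/4 * 3471
= 10413/4 = 2603.25

2603.25


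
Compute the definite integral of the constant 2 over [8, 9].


The integral of a constant k over [a, b] equals k * (b - a).
integral from 8 to 9 of 2 dx
= 2 * (9 - 8)
= 2 * 1
= 2

2


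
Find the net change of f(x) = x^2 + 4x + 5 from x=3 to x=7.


Net change = f(b) - f(a)
f(x) = x^2 + 4x + 5
Compute f(7):
f(7) = 1 * 7^2 + 4 * 7 + 5
= 49 + 28 + 5
= 82
Compute f(3):
f(3) = 1 * 3^2 + 4 * 3 + 5
= 9 + 12 + 5
= 26
Net change = 82 - 26 = 56

56


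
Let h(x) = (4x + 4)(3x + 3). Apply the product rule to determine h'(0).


Let u(x) = 4x + 4 and v(x) = 3x + 3
u'(x) = 4
v'(x) = 3
Product rule: h'(x) = u'(x)*v(x) + u(x)*v'(x)
= 4 * (3x + 3) + (4x + 4) * 3
At x = 0:
u(0) = 4 * 0 + 4 = 4
v(0) = 3 * 0 + 3 = 3
h'(0) = 4 * 3 + 4 * 3
= 12 + 12
= 24

24


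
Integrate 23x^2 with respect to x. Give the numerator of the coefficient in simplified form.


Apply the power rule for integration:
integral of ax^n dx = a/(n+1) * x^(n+1) + C
integral of 23x^2 dx
= 23/3 * x^3 + C
The coefficient in lowest terms is 23/3, and its numerator is 23

23


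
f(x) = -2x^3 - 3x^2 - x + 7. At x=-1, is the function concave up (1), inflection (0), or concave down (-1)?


Concavity is determined by the sign of f''(x).
f(x) = -2x^3 - 3x^2 - x + 7
f'(x) = -6x^2 - 6x - 1
f''(x) = -12x - 6
f''(-1) = -12 * (-1) - 6
= 12 - 6
= 6
Since f''(-1) > 0, the function is concave up (1)

1


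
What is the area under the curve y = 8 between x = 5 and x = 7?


The area under a constant function y = 8 is a rectangle.
Width = 7 - 5 = 2
Height = 8
Area = width * height
= 2 * 8
= 16

16


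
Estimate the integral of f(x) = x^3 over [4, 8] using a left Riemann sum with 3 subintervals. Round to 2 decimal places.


Left Riemann sum uses left endpoints of each subinterval.
Interval: [4, 8], n = 3
dx = (8 - 4) / 3 = 4/3
Left endpoints: [4, 16/3, 20/3]
f values: [64, 4096/27, 8000/27]
Sum = dx * (sum of f values)
= 4/3 * 512
= 2048/3 ≈ 682.67

682.67


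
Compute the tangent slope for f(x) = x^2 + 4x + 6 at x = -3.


The slope of the tangent line equals f'(x) at the point.
f(x) = x^2 + 4x + 6
f'(x) = 2x + 4
At x = -3:
f'(-3) = 2 * (-3) + 4
= -6 + 4
= -2

-2


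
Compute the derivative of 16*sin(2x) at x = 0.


Apply the chain rule to differentiate 16*sin(2x):
d/dx [16*sin(2x)]
= 16 * cos(2x) * d/dx(2x)
= 16 * 2 * cos(2x)
= 32 * cos(2x)
Evaluate at x = 0:
= 32 * cos(0)
= 32 * 1
= 32

32


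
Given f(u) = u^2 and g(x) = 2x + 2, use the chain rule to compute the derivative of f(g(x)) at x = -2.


Using the chain rule: (f(g(x)))' = f'(g(x)) * g'(x)
First, find g(-2):
g(-2) = 2 * (-2) + 2 = -2
Next, f'(u) = 2u
And g'(x) = 2
So f'(g(-2)) * g'(-2)
= 2 * (-2) * 2
= -8

-8


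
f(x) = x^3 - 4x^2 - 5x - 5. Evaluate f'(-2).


Differentiate f(x) = x^3 - 4x^2 - 5x - 5 term by term:
f'(x) = 3x^2 - 8x - 5
Substitute x = -2:
f'(-2) = 3 * (-2)^2 - 8 * (-2) - 5
= 12 + 16 - 5
= 23

23


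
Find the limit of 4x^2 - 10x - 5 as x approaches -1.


Since polynomials are continuous, we use direct substitution.
lim(x->-1) of 4x^2 - 10x - 5
= 4 * (-1)^2 - 10 * (-1) - 5
= 4 + 10 - 5
= 9

9


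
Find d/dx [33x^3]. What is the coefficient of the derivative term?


We apply the power rule: d/dx [ax^n] = a*n * x^(n-1)
d/dx [33x^3]
= 33 * 3 * x^(3-1)
= 99x^2
The coefficient is 99

99


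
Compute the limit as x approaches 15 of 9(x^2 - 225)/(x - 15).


Direct substitution gives 0/0, so we factor the numerator.
Factor: 9(x^2 - 225) = 9 * (x - 15)(x + 15)
Cancel the common factor (x - 15):
9(x^2 - 225)/(x - 15) = 9 * (x + 15)
Now substitute x = 15:
= 9 * (15 + 15) = 270

270


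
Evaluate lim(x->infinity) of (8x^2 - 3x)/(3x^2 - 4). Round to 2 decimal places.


For limits at infinity with equal-degree polynomials,
we compare leading coefficients.
Numerator leading term: 8x^2
Denominator leading term: 3x^2
Divide both by x^2:
lim = (8 - 3/x) / (3 - 4/x^2)
As x -> infinity, the 1/x and 1/x^2 terms vanish:
= 8/3 ≈ 2.67

2.67


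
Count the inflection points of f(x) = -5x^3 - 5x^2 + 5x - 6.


Inflection points occur where f''(x) = 0 and concavity changes.
f(x) = -5x^3 - 5x^2 + 5x - 6
f'(x) = -15x^2 - 10x + 5
f''(x) = -30x - 10
Set f''(x) = 0:
-30x - 10 = 0
x = 10 / (-30) = -1/3
Since f''(x) is linear (degree 1), it changes sign at this point.
Therefore there is exactly 1 inflection point.

1


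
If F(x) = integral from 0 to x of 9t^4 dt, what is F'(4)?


By the Fundamental Theorem of Calculus (Part 1):
If F(x) = integral from 0 to x of f(t) dt, then F'(x) = f(x)
Here f(t) = 9t^4
So F'(x) = 9x^4
Evaluate at x = 4:
F'(4) = 9 * 4^4
= 9 * 256
= 2304

2304


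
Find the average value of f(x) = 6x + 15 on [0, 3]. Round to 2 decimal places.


Average value = 1/(b-a) * integral from a to b of f(x) dx
First compute the integral of 6x + 15:
F(x) = 3x^2 + 15x
F(3) = 3 * 9 + 15 * 3 = 72
F(0) = 3 * 0 + 15 * 0 = 0
Integral = 72 - 0 = 72
Average = 72 / (3 - 0) = 72 / 3
= 24 = 24.00

24.00


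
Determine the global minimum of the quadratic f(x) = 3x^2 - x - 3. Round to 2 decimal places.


For a quadratic f(x) = ax^2 + bx + c with a > 0, the minimum is at the vertex.
Vertex x-coordinate: x = -b/(2a)
x = -(-1) / (2 * 3)
x = 1/6
Substitute back to find the minimum value:
f(1/6) = 3 * (1/6)^2 - 1 * (1/6) - 3
= 1/12 - 1/6 - 3
= -37/12 ≈ -3.08

-3.08


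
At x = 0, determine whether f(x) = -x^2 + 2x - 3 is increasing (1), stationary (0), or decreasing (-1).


Compute f'(x) to determine behavior:
f'(x) = -2x + 2
f'(0) = -2 * 0 + 2
= 0 + 2
= 2
Since f'(0) > 0, the function is increasing (1)

1


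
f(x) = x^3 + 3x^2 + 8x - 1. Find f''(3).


First derivative:
f'(x) = 3x^2 + 6x + 8
Second derivative:
f''(x) = 6x + 6
Substitute x = 3:
f''(3) = 6 * 3 + 6
= 18 + 6
= 24

24


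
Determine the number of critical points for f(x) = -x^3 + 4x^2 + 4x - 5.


Find where f'(x) = 0:
f(x) = -x^3 + 4x^2 + 4x - 5
f'(x) = -3x^2 + 8x + 4
This is a quadratic in x. Use the discriminant to count real roots.
Discriminant = (8)^2 - 4 * (-3) * 4
= 64 - (-48)
= 112
Since discriminant > 0, f'(x) = 0 has 2 real solutions.
Number of critical points: 2

2


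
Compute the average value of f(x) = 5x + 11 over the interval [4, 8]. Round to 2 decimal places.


Average value = 1/(b-a) * integral from a to b of f(x) dx
First compute the integral of 5x + 11:
F(x) = (5/2)x^2 + 11x
F(8) = 5/2 * 64 + 11 * 8 = 248
F(4) = 5/2 * 16 + 11 * 4 = 84
Integral = 248 - 84 = 164
Average = 164 / (8 - 4) = 164 / 4
= 41 = 41.00

41.00


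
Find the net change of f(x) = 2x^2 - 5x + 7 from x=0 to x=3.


Net change = f(b) - f(a)
f(x) = 2x^2 - 5x + 7
Compute f(3):
f(3) = 2 * 3^2 - 5 * 3 + 7
= 18 - 15 + 7
= 10
Compute f(0):
f(0) = 2 * 0^2 - 5 * 0 + 7
= 0 + 0 + 7
= 7
Net change = 10 - 7 = 3

3


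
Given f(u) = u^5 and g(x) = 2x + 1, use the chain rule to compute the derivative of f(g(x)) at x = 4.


Using the chain rule: (f(g(x)))' = f'(g(x)) * g'(x)
First, find g(4):
g(4) = 2 * 4 + 1 = 9
Next, f'(u) = 5u^4
And g'(x) = 2
So f'(g(4)) * g'(4)
= 5 * 9^4 * 2
= 5 * 6561 * 2
= 65610

65610


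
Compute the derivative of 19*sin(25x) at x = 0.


Apply the chain rule to differentiate 19*sin(25x):
d/dx [19*sin(25x)]
= 19 * cos(25x) * d/dx(25x)
= 19 * 25 * cos(25x)
= 475 * cos(25x)
Evaluate at x = 0:
= 475 * cos(0)
= 475 * 1
= 475

475


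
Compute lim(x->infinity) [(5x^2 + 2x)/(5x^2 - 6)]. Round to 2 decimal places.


For limits at infinity with equal-degree polynomials,
we compare leading coefficients.
Numerator leading term: 5x^2
Denominator leading term: 5x^2
Divide both by x^2:
lim = (5 + 2/x) / (5 - 6/x^2)
As x -> infinity, the 1/x and 1/x^2 terms vanish:
= 5/5 = 1 = 1.00

1.00


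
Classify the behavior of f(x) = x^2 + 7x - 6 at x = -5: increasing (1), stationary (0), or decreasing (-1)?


Compute f'(x) to determine behavior:
f'(x) = 2x + 7
f'(-5) = 2 * (-5) + 7
= -10 + 7
= -3
Since f'(-5) < 0, the function is decreasing (-1)

-1


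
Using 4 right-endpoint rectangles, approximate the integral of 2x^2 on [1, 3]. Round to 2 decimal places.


Right Riemann sum uses right endpoints of each subinterval.
Interval: [1, 3], n = 4
dx = (3 - 1) / 4 = 1/2
Right endpoints: [3/2, 2, 5/2, 3]
f values: [9/2, 8, 25/2, 18]
Sum = dx * (sum of f values)
= 1/2 * 43
= 43/2 = 21.50

21.50


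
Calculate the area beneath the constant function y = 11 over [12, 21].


The area under a constant function y = 11 is a rectangle.
Width = 21 - 12 = 9
Height = 11
Area = width * height
= 9 * 11
= 99

99


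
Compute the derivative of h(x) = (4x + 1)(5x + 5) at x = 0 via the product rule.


Let u(x) = 4x + 1 and v(x) = 5x + 5
u'(x) = 4
v'(x) = 5
Product rule: h'(x) = u'(x)*v(x) + u(x)*v'(x)
= 4 * (5x + 5) + (4x + 1) * 5
At x = 0:
u(0) = 4 * 0 + 1 = 1
v(0) = 5 * 0 + 5 = 5
h'(0) = 4 * 5 + 1 * 5
= 20 + 5
= 25

25


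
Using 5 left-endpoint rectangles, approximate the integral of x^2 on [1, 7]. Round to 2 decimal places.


Left Riemann sum uses left endpoints of each subinterval.
Interval: [1, 7], n = 5
dx = (7 - 1) / 5 = 6/5
Left endpoints: [1, 11/5, 17/5, 23/5, 29/5]
f values: [1, 121/25, 289/25, 529/25, 841/25]
Sum = dx * (sum of f values)
= 6/5 * 361/5
= 2166/25 = 86.64

86.64


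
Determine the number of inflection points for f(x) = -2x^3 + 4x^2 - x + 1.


Inflection points occur where f''(x) = 0 and concavity changes.
f(x) = -2x^3 + 4x^2 - x + 1
f'(x) = -6x^2 + 8x - 1
f''(x) = -12x + 8
Set f''(x) = 0:
-12x + 8 = 0
x = -8 / (-12) = 2/3
Since f''(x) is linear (degree 1), it changes sign at this point.
Therefore there is exactly 1 inflection point.

1


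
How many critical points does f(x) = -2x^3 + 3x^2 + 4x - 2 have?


Find where f'(x) = 0:
f(x) = -2x^3 + 3x^2 + 4x - 2
f'(x) = -6x^2 + 6x + 4
This is a quadratic in x. Use the discriminant to count real roots.
Discriminant = (6)^2 - 4 * (-6) * 4
= 36 - (-96)
= 132
Since discriminant > 0, f'(x) = 0 has 2 real solutions.
Number of critical points: 2

2


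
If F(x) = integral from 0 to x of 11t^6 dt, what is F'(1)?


By the Fundamental Theorem of Calculus (Part 1):
If F(x) = integral from 0 to x of f(t) dt, then F'(x) = f(x)
Here f(t) = 11t^6
So F'(x) = 11x^6
Evaluate at x = 1:
F'(1) = 11 * 1^6
= 11 * 1
= 11

11


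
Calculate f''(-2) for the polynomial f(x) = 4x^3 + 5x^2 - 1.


First derivative:
f'(x) = 12x^2 + 10x
Second derivative:
f''(x) = 24x + 10
Substitute x = -2:
f''(-2) = 24 * (-2) + 10
= -48 + 10
= -38

-38


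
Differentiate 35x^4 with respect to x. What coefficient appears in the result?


We apply the power rule: d/dx [ax^n] = a*n * x^(n-1)
d/dx [35x^4]
= 35 * 4 * x^(4-1)
= 140x^3
The coefficient is 140

140


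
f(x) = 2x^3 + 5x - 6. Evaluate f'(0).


Differentiate f(x) = 2x^3 + 5x - 6 term by term:
f'(x) = 6x^2 + 5
Substitute x = 0:
f'(0) = 6 * 0^2 + 0 * 0 + 5
= 0 + 0 + 5
= 5

5


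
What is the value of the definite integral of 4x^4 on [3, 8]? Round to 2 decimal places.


Find the antiderivative of 4x^4:
F(x) = 4/5 * x^5
Apply the Fundamental Theorem of Calculus:
F(8) - F(3)
= 4/5 * 8^5 - 4/5 * 3^5
= 4/5 * (32768 - 243)
= 4/5 * 32525
= 26020 = 26020.00

26020.00


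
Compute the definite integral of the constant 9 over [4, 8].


The integral of a constant k over [a, b] equals k * (b - a).
integral from 4 to 8 of 9 dx
= 9 * (8 - 4)
= 9 * 4
= 36

36


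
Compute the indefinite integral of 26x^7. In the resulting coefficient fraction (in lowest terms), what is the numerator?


Apply the power rule for integration:
integral of ax^n dx = a/(n+1) * x^(n+1) + C
integral of 26x^7 dx
= 26/8 * x^8 + C
= 13/4 * x^8 + C
The coefficient in lowest terms is 13/4, and its numerator is 13

13


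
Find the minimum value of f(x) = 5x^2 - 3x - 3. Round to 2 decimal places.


For a quadratic f(x) = ax^2 + bx + c with a > 0, the minimum is at the vertex.
Vertex x-coordinate: x = -b/(2a)
x = -(-3) / (2 * 5)
x = 3/10
Substitute back to find the minimum value:
f(3/10) = 5 * (3/10)^2 - 3 * (3/10) - 3
= 9/20 - 9/10 - 3
= -69/20 = -3.45

-3.45


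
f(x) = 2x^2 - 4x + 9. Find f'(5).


Differentiate term by term using power and sum rules:
f(x) = 2x^2 - 4x + 9
f'(x) = 4x - 4
Substitute x = 5:
f'(5) = 4 * 5 - 4
= 20 - 4
= 16

16


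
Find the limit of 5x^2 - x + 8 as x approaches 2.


Since polynomials are continuous, we use direct substitution.
lim(x->2) of 5x^2 - x + 8
= 5 * 2^2 - 1 * 2 + 8
= 20 - 2 + 8
= 26

26


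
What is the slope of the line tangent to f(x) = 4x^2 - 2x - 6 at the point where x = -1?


The slope of the tangent line equals f'(x) at the point.
f(x) = 4x^2 - 2x - 6
f'(x) = 8x - 2
At x = -1:
f'(-1) = 8 * (-1) - 2
= -8 - 2
= -10

-10


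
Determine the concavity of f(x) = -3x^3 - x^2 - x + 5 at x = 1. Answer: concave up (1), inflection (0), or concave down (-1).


Concavity is determined by the sign of f''(x).
f(x) = -3x^3 - x^2 - x + 5
f'(x) = -9x^2 - 2x - 1
f''(x) = -18x - 2
f''(1) = -18 * 1 - 2
= -18 - 2
= -20
Since f''(1) < 0, the function is concave down (-1)

-1


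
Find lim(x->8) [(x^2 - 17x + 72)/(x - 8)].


Direct substitution gives 0/0, so we factor the numerator.
Factor: (x^2 - 17x + 72) = (x - 8)(x - 9)
Cancel the common factor (x - 8):
(x^2 - 17x + 72)/(x - 8) = (x - 9)
Now substitute x = 8:
= (8) - (9) = -1

-1


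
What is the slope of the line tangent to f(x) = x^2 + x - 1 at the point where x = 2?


The slope of the tangent line equals f'(x) at the point.
f(x) = x^2 + x - 1
f'(x) = 2x + 1
At x = 2:
f'(2) = 2 * 2 + 1
= 4 + 1
= 5

5


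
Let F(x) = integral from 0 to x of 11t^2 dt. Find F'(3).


By the Fundamental Theorem of Calculus (Part 1):
If F(x) = integral from 0 to x of f(t) dt, then F'(x) = f(x)
Here f(t) = 11t^2
So F'(x) = 11x^2
Evaluate at x = 3:
F'(3) = 11 * 3^2
= 11 * 9
= 99

99


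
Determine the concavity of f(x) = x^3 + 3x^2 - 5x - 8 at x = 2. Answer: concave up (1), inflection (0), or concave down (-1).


Concavity is determined by the sign of f''(x).
f(x) = x^3 + 3x^2 - 5x - 8
f'(x) = 3x^2 + 6x - 5
f''(x) = 6x + 6
f''(2) = 6 * 2 + 6
= 12 + 6
= 18
Since f''(2) > 0, the function is concave up (1)

1


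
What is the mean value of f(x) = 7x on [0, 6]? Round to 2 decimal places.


Average value = 1/(b-a) * integral from a to b of f(x) dx
First compute the integral of 7x:
F(x) = (7/2)x^2
F(6) = 7/2 * 36 + 0 * 6 = 126
F(0) = 7/2 * 0 + 0 * 0 = 0
Integral = 126 - 0 = 126
Average = 126 / (6 - 0) = 126 / 6
= 21 = 21.00

21.00


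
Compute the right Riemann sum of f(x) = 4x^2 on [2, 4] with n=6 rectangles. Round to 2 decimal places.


Right Riemann sum uses right endpoints of each subinterval.
Interval: [2, 4], n = 6
dx = (4 - 2) / 6 = 1/3
Right endpoints: [7/3, 8/3, 3, 10/3, 11/3, 4]
f values: [196/9, 256/9, 36, 400/9, 484/9, 64]
Sum = dx * (sum of f values)
= 1/3 * 2236/9
= 2236/27 ≈ 82.81

82.81


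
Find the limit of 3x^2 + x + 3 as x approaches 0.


Since polynomials are continuous, we use direct substitution.
lim(x->0) of 3x^2 + x + 3
= 3 * 0^2 + 1 * 0 + 3
= 0 + 0 + 3
= 3

3


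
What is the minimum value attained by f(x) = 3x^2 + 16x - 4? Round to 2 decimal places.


For a quadratic f(x) = ax^2 + bx + c with a > 0, the minimum is at the vertex.
Vertex x-coordinate: x = -b/(2a)
x = -(16) / (2 * 3)
x = -16/6 = -8/3
Substitute back to find the minimum value:
f(-8/3) = 3 * (-8/3)^2 + 16 * (-8/3) - 4
= 64/3 - 128/3 - 4
= -76/3 ≈ -25.33

-25.33


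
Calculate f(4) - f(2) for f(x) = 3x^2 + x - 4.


Net change = f(b) - f(a)
f(x) = 3x^2 + x - 4
Compute f(4):
f(4) = 3 * 4^2 + 1 * 4 - 4
= 48 + 4 - 4
= 48
Compute f(2):
f(2) = 3 * 2^2 + 1 * 2 - 4
= 12 + 2 - 4
= 10
Net change = 48 - 10 = 38

38


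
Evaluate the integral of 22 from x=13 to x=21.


The integral of a constant k over [a, b] equals k * (b - a).
integral from 13 to 21 of 22 dx
= 22 * (21 - 13)
= 22 * 8
= 176

176


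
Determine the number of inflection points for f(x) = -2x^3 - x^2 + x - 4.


Inflection points occur where f''(x) = 0 and concavity changes.
f(x) = -2x^3 - x^2 + x - 4
f'(x) = -6x^2 - 2x + 1
f''(x) = -12x - 2
Set f''(x) = 0:
-12x - 2 = 0
x = 2 / (-12) = -1/6
Since f''(x) is linear (degree 1), it changes sign at this point.
Therefore there is exactly 1 inflection point.

1


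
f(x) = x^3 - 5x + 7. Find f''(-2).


First derivative:
f'(x) = 3x^2 - 5
Second derivative:
f''(x) = 6x
Substitute x = -2:
f''(-2) = 6 * (-2) + 0
= -12 + 0
= -12

-12


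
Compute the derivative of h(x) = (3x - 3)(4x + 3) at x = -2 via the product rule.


Let u(x) = 3x - 3 and v(x) = 4x + 3
u'(x) = 3
v'(x) = 4
Product rule: h'(x) = u'(x)*v(x) + u(x)*v'(x)
= 3 * (4x + 3) + (3x - 3) * 4
At x = -2:
u(-2) = 3 * (-2) - 3 = -9
v(-2) = 4 * (-2) + 3 = -5
h'(-2) = 3 * (-5) + (-9) * 4
= -15 - 36
= -51

-51


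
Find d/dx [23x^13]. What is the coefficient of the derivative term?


We apply the power rule: d/dx [ax^n] = a*n * x^(n-1)
d/dx [23x^13]
= 23 * 13 * x^(13-1)
= 299x^12
The coefficient is 299

299


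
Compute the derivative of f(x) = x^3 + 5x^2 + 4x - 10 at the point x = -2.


Differentiate f(x) = x^3 + 5x^2 + 4x - 10 term by term:
f'(x) = 3x^2 + 10x + 4
Substitute x = -2:
f'(-2) = 3 * (-2)^2 + 10 * (-2) + 4
= 12 - 20 + 4
= -4

-4


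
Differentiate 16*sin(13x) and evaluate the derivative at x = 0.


Apply the chain rule to differentiate 16*sin(13x):
d/dx [16*sin(13x)]
= 16 * cos(13x) * d/dx(13x)
= 16 * 13 * cos(13x)
= 208 * cos(13x)
Evaluate at x = 0:
= 208 * cos(0)
= 208 * 1
= 208

208


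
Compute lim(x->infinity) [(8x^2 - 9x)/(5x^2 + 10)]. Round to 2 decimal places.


For limits at infinity with equal-degree polynomials,
we compare leading coefficients.
Numerator leading term: 8x^2
Denominator leading term: 5x^2
Divide both by x^2:
lim = (8 - 9/x) / (5 + 10/x^2)
As x -> infinity, the 1/x and 1/x^2 terms vanish:
= 8/5 = 1.60

1.60


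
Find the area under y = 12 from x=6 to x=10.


The area under a constant function y = 12 is a rectangle.
Width = 10 - 6 = 4
Height = 12
Area = width * height
= 4 * 12
= 48

48


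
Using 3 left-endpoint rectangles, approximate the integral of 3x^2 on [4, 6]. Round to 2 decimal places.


Left Riemann sum uses left endpoints of each subinterval.
Interval: [4, 6], n = 3
dx = (6 - 4) / 3 = 2/3
Left endpoints: [4, 14/3, 16/3]
f values: [48, 196/3, 256/3]
Sum = dx * (sum of f values)
= 2/3 * 596/3
= 1192/9 ≈ 132.44

132.44


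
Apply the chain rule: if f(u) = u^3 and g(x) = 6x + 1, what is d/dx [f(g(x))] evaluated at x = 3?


Using the chain rule: (f(g(x)))' = f'(g(x)) * g'(x)
First, find g(3):
g(3) = 6 * 3 + 1 = 19
Next, f'(u) = 3u^2
And g'(x) = 6
So f'(g(3)) * g'(3)
= 3 * 19^2 * 6
= 3 * 361 * 6
= 6498

6498


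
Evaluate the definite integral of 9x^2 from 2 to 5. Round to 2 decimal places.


Find the antiderivative of 9x^2:
F(x) = 9/3 * x^3
Apply the Fundamental Theorem of Calculus:
F(5) - F(2)
= 9/3 * 5^3 - 9/3 * 2^3
= 9/3 * (125 - 8)
= 9/3 * 117
= 351 = 351.00

351.00


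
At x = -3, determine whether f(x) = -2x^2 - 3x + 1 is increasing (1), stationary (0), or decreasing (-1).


Compute f'(x) to determine behavior:
f'(x) = -4x - 3
f'(-3) = -4 * (-3) - 3
= 12 - 3
= 9
Since f'(-3) > 0, the function is increasing (1)

1


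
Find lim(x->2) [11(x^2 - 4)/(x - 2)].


Direct substitution gives 0/0, so we factor the numerator.
Factor: 11(x^2 - 4) = 11 * (x - 2)(x + 2)
Cancel the common factor (x - 2):
11(x^2 - 4)/(x - 2) = 11 * (x + 2)
Now substitute x = 2:
= 11 * (2 + 2) = 44

44


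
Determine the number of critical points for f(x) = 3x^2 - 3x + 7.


Find where f'(x) = 0:
f'(x) = 6x - 3
Set f'(x) = 0:
6x - 3 = 0
x = 3 / 6 = 1/2
This is a linear equation in x, so there is exactly one solution.
Number of critical points: 1

1


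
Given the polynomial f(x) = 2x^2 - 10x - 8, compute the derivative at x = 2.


Differentiate term by term using power and sum rules:
f(x) = 2x^2 - 10x - 8
f'(x) = 4x - 10
Substitute x = 2:
f'(2) = 4 * 2 - 10
= 8 - 10
= -2

-2


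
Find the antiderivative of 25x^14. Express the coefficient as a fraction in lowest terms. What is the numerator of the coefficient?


Apply the power rule for integration:
integral of ax^n dx = a/(n+1) * x^(n+1) + C
integral of 25x^14 dx
= 25/15 * x^15 + C
= 5/3 * x^15 + C
The coefficient in lowest terms is 5/3, and its numerator is 5

5


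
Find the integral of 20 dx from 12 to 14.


The integral of a constant k over [a, b] equals k * (b - a).
integral from 12 to 14 of 20 dx
= 20 * (14 - 12)
= 20 * 2
= 40

40


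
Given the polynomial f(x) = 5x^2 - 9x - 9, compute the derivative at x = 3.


Differentiate term by term using power and sum rules:
f(x) = 5x^2 - 9x - 9
f'(x) = 10x - 9
Substitute x = 3:
f'(3) = 10 * 3 - 9
= 30 - 9
= 21

21


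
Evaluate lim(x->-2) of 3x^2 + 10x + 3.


Since polynomials are continuous, we use direct substitution.
lim(x->-2) of 3x^2 + 10x + 3
= 3 * (-2)^2 + 10 * (-2) + 3
= 12 - 20 + 3
= -5

-5


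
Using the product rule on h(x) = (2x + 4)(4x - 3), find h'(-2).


Let u(x) = 2x + 4 and v(x) = 4x - 3
u'(x) = 2
v'(x) = 4
Product rule: h'(x) = u'(x)*v(x) + u(x)*v'(x)
= 2 * (4x - 3) + (2x + 4) * 4
At x = -2:
u(-2) = 2 * (-2) + 4 = 0
v(-2) = 4 * (-2) - 3 = -11
h'(-2) = 2 * (-11) + 0 * 4
= -22 + 0
= -22

-22


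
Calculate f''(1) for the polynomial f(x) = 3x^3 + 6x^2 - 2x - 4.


First derivative:
f'(x) = 9x^2 + 12x - 2
Second derivative:
f''(x) = 18x + 12
Substitute x = 1:
f''(1) = 18 * 1 + 12
= 18 + 12
= 30

30


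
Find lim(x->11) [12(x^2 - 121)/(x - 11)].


Direct substitution gives 0/0, so we factor the numerator.
Factor: 12(x^2 - 121) = 12 * (x - 11)(x + 11)
Cancel the common factor (x - 11):
12(x^2 - 121)/(x - 11) = 12 * (x + 11)
Now substitute x = 11:
= 12 * (11 + 11) = 264

264


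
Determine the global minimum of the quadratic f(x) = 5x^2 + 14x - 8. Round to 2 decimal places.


For a quadratic f(x) = ax^2 + bx + c with a > 0, the minimum is at the vertex.
Vertex x-coordinate: x = -b/(2a)
x = -(14) / (2 * 5)
x = -14/10 = -7/5
Substitute back to find the minimum value:
f(-7/5) = 5 * (-7/5)^2 + 14 * (-7/5) - 8
= 49/5 - 98/5 - 8
= -89/5 = -17.80

-17.80


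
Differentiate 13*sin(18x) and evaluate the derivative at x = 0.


Apply the chain rule to differentiate 13*sin(18x):
d/dx [13*sin(18x)]
= 13 * cos(18x) * d/dx(18x)
= 13 * 18 * cos(18x)
= 234 * cos(18x)
Evaluate at x = 0:
= 234 * cos(0)
= 234 * 1
= 234

234


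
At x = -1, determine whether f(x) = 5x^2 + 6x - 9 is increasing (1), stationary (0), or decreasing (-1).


Compute f'(x) to determine behavior:
f'(x) = 10x + 6
f'(-1) = 10 * (-1) + 6
= -10 + 6
= -4
Since f'(-1) < 0, the function is decreasing (-1)

-1


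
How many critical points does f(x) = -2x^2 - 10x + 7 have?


Find where f'(x) = 0:
f'(x) = -4x - 10
Set f'(x) = 0:
-4x - 10 = 0
x = 10 / (-4) = -5/2
This is a linear equation in x, so there is exactly one solution.
Number of critical points: 1

1


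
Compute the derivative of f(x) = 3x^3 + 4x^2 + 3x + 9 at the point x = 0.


Differentiate f(x) = 3x^3 + 4x^2 + 3x + 9 term by term:
f'(x) = 9x^2 + 8x + 3
Substitute x = 0:
f'(0) = 9 * 0^2 + 8 * 0 + 3
= 0 + 0 + 3
= 3

3


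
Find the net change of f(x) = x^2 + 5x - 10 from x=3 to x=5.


Net change = f(b) - f(a)
f(x) = x^2 + 5x - 10
Compute f(5):
f(5) = 1 * 5^2 + 5 * 5 - 10
= 25 + 25 - 10
= 40
Compute f(3):
f(3) = 1 * 3^2 + 5 * 3 - 10
= 9 + 15 - 10
= 14
Net change = 40 - 14 = 26

26


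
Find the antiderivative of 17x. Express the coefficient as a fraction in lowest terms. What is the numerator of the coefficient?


Apply the power rule for integration:
integral of ax^n dx = a/(n+1) * x^(n+1) + C
integral of 17x dx
= 17/2 * x^2 + C
The coefficient in lowest terms is 17/2, and its numerator is 17

17


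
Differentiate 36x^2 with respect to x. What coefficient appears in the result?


We apply the power rule: d/dx [ax^n] = a*n * x^(n-1)
d/dx [36x^2]
= 36 * 2 * x^(2-1)
= 72x
The coefficient is 72

72


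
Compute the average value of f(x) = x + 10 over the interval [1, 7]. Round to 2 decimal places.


Average value = 1/(b-a) * integral from a to b of f(x) dx
First compute the integral of x + 10:
F(x) = (1/2)x^2 + 10x
F(7) = 1/2 * 49 + 10 * 7 = 189/2
F(1) = 1/2 * 1 + 10 * 1 = 21/2
Integral = 189/2 - 21/2 = 84
Average = 84 / (7 - 1) = 84 / 6
= 14 = 14.00

14.00


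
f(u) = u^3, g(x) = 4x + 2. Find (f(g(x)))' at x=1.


Using the chain rule: (f(g(x)))' = f'(g(x)) * g'(x)
First, find g(1):
g(1) = 4 * 1 + 2 = 6
Next, f'(u) = 3u^2
And g'(x) = 4
So f'(g(1)) * g'(1)
= 3 * 6^2 * 4
= 3 * 36 * 4
= 432

432


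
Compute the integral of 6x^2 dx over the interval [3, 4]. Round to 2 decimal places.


Find the antiderivative of 6x^2:
F(x) = 6/3 * x^3
Apply the Fundamental Theorem of Calculus:
F(4) - F(3)
= 6/3 * 4^3 - 6/3 * 3^3
= 6/3 * (64 - 27)
= 6/3 * 37
= 74 = 74.00

74.00


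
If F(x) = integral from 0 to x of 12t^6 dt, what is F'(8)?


By the Fundamental Theorem of Calculus (Part 1):
If F(x) = integral from 0 to x of f(t) dt, then F'(x) = f(x)
Here f(t) = 12t^6
So F'(x) = 12x^6
Evaluate at x = 8:
F'(8) = 12 * 8^6
= 12 * 262144
= 3145728

3145728


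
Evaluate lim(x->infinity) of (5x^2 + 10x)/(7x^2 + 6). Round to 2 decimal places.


For limits at infinity with equal-degree polynomials,
we compare leading coefficients.
Numerator leading term: 5x^2
Denominator leading term: 7x^2
Divide both by x^2:
lim = (5 + 10/x) / (7 + 6/x^2)
As x -> infinity, the 1/x and 1/x^2 terms vanish:
= 5/7 ≈ 0.71

0.71


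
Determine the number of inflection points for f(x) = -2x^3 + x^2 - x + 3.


Inflection points occur where f''(x) = 0 and concavity changes.
f(x) = -2x^3 + x^2 - x + 3
f'(x) = -6x^2 + 2x - 1
f''(x) = -12x + 2
Set f''(x) = 0:
-12x + 2 = 0
x = -2 / (-12) = 1/6
Since f''(x) is linear (degree 1), it changes sign at this point.
Therefore there is exactly 1 inflection point.

1


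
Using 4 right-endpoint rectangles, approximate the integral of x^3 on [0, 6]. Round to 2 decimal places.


Right Riemann sum uses right endpoints of each subinterval.
Interval: [0, 6], n = 4
dx = (6 - 0) / 4 = 3/2
Right endpoints: [3/2, 3, 9/2, 6]
f values: [27/8, 27, 729/8, 216]
Sum = dx * (sum of f values)
= 3/2 * 675/2
= 2025/4 = 506.25

506.25


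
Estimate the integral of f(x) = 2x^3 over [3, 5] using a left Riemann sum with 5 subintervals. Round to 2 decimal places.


Left Riemann sum uses left endpoints of each subinterval.
Interval: [3, 5], n = 5
dx = (5 - 3) / 5 = 2/5
Left endpoints: [3, 17/5, 19/5, 21/5, 23/5]
f values: [54, 9826/125, 13718/125, 18522/125, 24334/125]
Sum = dx * (sum of f values)
= 2/5 * 2926/5
= 5852/25 = 234.08

234.08


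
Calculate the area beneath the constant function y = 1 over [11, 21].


The area under a constant function y = 1 is a rectangle.
Width = 21 - 11 = 10
Height = 1
Area = width * height
= 10 * 1
= 10

10


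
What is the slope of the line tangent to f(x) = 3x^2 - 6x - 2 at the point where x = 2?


The slope of the tangent line equals f'(x) at the point.
f(x) = 3x^2 - 6x - 2
f'(x) = 6x - 6
At x = 2:
f'(2) = 6 * 2 - 6
= 12 - 6
= 6

6
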